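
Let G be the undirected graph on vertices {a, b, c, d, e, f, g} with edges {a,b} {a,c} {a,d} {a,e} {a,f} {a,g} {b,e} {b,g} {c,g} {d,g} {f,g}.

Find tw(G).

A width-2 tree decomposition is:
Bags: B1 = {a, b, g}  B2 = {a, d, g}  B3 = {a, f, g}  B4 = {a, c, g}  B5 = {a, b, e}
Tree: B1–B2, B1–B3, B3–B4, B1–B5
Each bag holds 3 vertices, so the decomposition has width 2, which upper-bounds the treewidth. Conversely, {a, d, g} is a clique of size 3, and the vertices of any clique must share a bag in every tree decomposition; so some bag has ≥ 3 vertices and tw(G) ≥ 2. Therefore the treewidth is 2.

2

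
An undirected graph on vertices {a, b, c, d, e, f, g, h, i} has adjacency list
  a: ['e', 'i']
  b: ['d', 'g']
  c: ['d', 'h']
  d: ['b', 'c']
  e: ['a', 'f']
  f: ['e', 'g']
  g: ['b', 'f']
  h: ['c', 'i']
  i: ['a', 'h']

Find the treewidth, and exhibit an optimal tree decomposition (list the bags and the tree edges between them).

Every bag has size at most 3, so the width is 3 − 1 = 2 and tw(G) ≤ 2. Since a–i–h–c–d–b–g–f–e–a is a cycle in G, G is not acyclic. Forests are exactly the graphs of treewidth ≤ 1, so tw(G) ≥ 2. Hence tw(G) = 2 exactly.

Treewidth 2.
One optimal decomposition is:
Bags: B1 = {a, h, i}  B2 = {a, c, h}  B3 = {a, c, d}  B4 = {a, b, d}  B5 = {a, b, g}  B6 = {a, f, g}  B7 = {a, e, f}
Tree: B1–B2, B2–B3, B3–B4, B4–B5, B5–B6, B6–B7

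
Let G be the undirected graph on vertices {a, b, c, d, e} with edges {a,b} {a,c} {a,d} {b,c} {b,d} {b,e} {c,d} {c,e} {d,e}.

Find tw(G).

A width-3 tree decomposition is:
Bags: B1 = {b, c, d, e}  B2 = {a, b, c, d}
Tree: B1–B2
The largest bag has 4 vertices, giving width 3; this decomposition certifies tw(G) ≤ 3. For the lower bound, the 4 vertices {b, c, d, e} are pairwise adjacent, and any tree decomposition puts a clique entirely inside one bag — forcing width ≥ 3. Therefore the treewidth is 3.

3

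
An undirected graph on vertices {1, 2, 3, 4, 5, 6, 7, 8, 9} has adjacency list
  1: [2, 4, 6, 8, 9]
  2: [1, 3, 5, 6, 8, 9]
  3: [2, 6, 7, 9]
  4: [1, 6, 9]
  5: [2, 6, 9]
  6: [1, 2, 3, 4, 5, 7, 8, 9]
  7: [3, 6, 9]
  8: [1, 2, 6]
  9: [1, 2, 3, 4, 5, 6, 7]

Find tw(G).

3

A width-3 tree decomposition is:
Bags: B1 = {2, 3, 6, 9}  B2 = {2, 5, 6, 9}  B3 = {1, 2, 6, 9}  B4 = {1, 4, 6, 9}  B5 = {3, 6, 7, 9}  B6 = {1, 2, 6, 8}
Tree: B1–B2, B2–B3, B3–B4, B1–B5, B3–B6
Each bag holds 4 vertices, so the decomposition has width 3, which upper-bounds the treewidth. Conversely, {1, 2, 6, 8} is a clique of size 4, and the vertices of any clique must share a bag in every tree decomposition; so some bag has ≥ 4 vertices and tw(G) ≥ 3. Hence tw(G) = 3 exactly.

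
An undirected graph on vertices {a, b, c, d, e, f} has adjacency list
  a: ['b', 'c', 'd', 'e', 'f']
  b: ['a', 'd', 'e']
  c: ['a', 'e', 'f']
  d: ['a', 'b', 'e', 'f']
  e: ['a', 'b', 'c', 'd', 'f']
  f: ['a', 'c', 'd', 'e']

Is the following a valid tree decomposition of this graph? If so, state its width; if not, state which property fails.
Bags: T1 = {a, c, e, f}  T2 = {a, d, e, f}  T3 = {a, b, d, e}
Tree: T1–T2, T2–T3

Every vertex of G appears in some bag (union = {a, b, c, d, e, f}); every edge is covered by a bag; and for each vertex v the set of bags containing v is connected in the bag tree. The decomposition is therefore valid. The largest bag has 4 vertices, so the width is 3.

Yes; width 3.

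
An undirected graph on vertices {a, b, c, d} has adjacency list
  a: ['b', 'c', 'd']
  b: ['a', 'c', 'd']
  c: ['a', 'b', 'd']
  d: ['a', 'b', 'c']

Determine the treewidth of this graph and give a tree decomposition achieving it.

Treewidth 3.
One such decomposition:
Bags: B1 = {a, b, c, d}
Tree: (single bag)

A single bag containing all 4 vertices is trivially a valid decomposition of width 3. On the other hand G contains the 4-clique {a, b, c, d}. A clique must lie in a single bag of any decomposition, so no decomposition can have width below 3. Hence tw(G) = 3 exactly.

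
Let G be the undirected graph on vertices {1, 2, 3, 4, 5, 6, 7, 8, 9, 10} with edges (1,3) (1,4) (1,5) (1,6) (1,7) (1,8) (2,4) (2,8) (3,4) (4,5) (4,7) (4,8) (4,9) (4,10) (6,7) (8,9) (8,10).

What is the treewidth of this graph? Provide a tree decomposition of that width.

The largest bag has 3 vertices, giving width 2; this decomposition certifies tw(G) ≤ 2. On the other hand G contains the 3-clique {1, 4, 8}. A clique must lie in a single bag of any decomposition, so no decomposition can have width below 2. Combining the bounds, tw(G) = 2.

Treewidth 2.
One such decomposition:
Bags: B1 = {1, 4, 8}  B2 = {1, 3, 4}  B3 = {1, 4, 7}  B4 = {2, 4, 8}  B5 = {1, 6, 7}  B6 = {1, 4, 5}  B7 = {4, 8, 10}  B8 = {4, 8, 9}
Tree: B1–B2, B2–B3, B1–B4, B3–B5, B3–B6, B4–B7, B7–B8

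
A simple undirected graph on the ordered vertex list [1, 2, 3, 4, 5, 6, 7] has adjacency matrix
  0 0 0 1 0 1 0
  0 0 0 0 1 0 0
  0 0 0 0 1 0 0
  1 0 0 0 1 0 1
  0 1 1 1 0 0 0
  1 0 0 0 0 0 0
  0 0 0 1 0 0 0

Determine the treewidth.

1

A width-1 tree decomposition is:
Bags: B1 = {1, 4}  B2 = {4, 7}  B3 = {4, 5}  B4 = {2, 5}  B5 = {3, 5}  B6 = {1, 6}
Tree: B1–B2, B1–B3, B3–B4, B3–B5, B1–B6
Every bag has size at most 2, so the width is 2 − 1 = 1 and tw(G) ≤ 1. Any graph with an edge has treewidth ≥ 1, and G has the edge 1–4. Combining the bounds, tw(G) = 1.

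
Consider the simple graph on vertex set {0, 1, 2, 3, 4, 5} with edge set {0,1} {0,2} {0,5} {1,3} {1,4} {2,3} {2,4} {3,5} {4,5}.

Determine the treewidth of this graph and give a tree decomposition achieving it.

Treewidth 3.
One optimal decomposition is:
Bags: B1 = {0, 2, 3, 4}  B2 = {0, 3, 4, 5}  B3 = {0, 1, 3, 4}
Tree: B1–B2, B2–B3

The largest bag has 4 vertices, giving width 3; this decomposition certifies tw(G) ≤ 3. For the lower bound: the 4 vertex sets {0,2}, {3,5}, {4}, {1} are disjoint, each induces a connected subgraph, and every pair is joined by at least one edge of G. Contracting each set to a single vertex therefore yields K_{4} as a minor, and since treewidth is minor-monotone, tw(G) ≥ tw(K_{4}) = 3. Hence tw(G) = 3 exactly.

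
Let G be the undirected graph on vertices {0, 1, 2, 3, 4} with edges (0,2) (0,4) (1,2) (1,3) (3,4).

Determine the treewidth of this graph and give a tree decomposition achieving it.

Each bag holds 3 vertices, so the decomposition has width 2, which upper-bounds the treewidth. For the lower bound, G contains the cycle 3–1–2–0–4–3, so G is not a forest; only forests have treewidth ≤ 1, hence tw(G) ≥ 2. The upper and lower bounds meet at 2, so that is the treewidth.

Treewidth 2.
One optimal decomposition is:
Bags: B1 = {1, 2, 3}  B2 = {0, 2, 3}  B3 = {0, 3, 4}
Tree: B1–B2, B2–B3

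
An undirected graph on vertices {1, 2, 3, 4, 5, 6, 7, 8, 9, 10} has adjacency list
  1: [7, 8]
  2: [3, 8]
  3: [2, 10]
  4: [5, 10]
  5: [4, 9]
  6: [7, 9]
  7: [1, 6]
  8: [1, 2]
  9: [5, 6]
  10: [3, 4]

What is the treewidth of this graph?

A width-2 tree decomposition is:
Bags: B1 = {5, 6, 9}  B2 = {5, 6, 7}  B3 = {1, 5, 7}  B4 = {1, 5, 8}  B5 = {2, 5, 8}  B6 = {2, 3, 5}  B7 = {3, 5, 10}  B8 = {4, 5, 10}
Tree: B1–B2, B2–B3, B3–B4, B4–B5, B5–B6, B6–B7, B7–B8
The largest bag has 3 vertices, giving width 2; this decomposition certifies tw(G) ≤ 2. For the lower bound, G contains the cycle 5–9–6–7–1–8–2–3–10–4–5, so G is not a forest; only forests have treewidth ≤ 1, hence tw(G) ≥ 2. Combining the bounds, tw(G) = 2.

2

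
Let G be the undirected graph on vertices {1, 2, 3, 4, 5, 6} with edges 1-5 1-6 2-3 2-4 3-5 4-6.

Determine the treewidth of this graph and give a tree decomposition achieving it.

Every bag has size at most 3, so the width is 3 − 1 = 2 and tw(G) ≤ 2. The edges 2–3–5–1–6–4–2 form a cycle, so G is not a tree and its treewidth is at least 2. Therefore the treewidth is 2.

Treewidth 2.
One such decomposition:
Bags: B1 = {2, 3, 5}  B2 = {1, 2, 5}  B3 = {1, 2, 6}  B4 = {2, 4, 6}
Tree: B1–B2, B2–B3, B3–B4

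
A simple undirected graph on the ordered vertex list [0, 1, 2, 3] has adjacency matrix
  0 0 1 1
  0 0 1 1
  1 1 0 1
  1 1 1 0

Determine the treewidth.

2

A width-2 tree decomposition is:
Bags: B1 = {1, 2, 3}  B2 = {0, 2, 3}
Tree: B1–B2
The largest bag has 3 vertices, giving width 2; this decomposition certifies tw(G) ≤ 2. Conversely, {0, 2, 3} is a clique of size 3, and the vertices of any clique must share a bag in every tree decomposition; so some bag has ≥ 3 vertices and tw(G) ≥ 2. Combining the bounds, tw(G) = 2.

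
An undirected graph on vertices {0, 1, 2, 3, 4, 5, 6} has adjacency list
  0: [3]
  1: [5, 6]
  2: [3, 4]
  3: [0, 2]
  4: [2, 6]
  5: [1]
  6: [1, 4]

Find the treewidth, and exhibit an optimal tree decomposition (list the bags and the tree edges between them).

Treewidth 1.
One such decomposition:
Bags: B1 = {0, 3}  B2 = {2, 3}  B3 = {2, 4}  B4 = {4, 6}  B5 = {1, 6}  B6 = {1, 5}
Tree: B1–B2, B2–B3, B3–B4, B4–B5, B5–B6

Every bag has size at most 2, so the width is 2 − 1 = 1 and tw(G) ≤ 1. G has an edge, so its treewidth is at least 1. The upper and lower bounds meet at 1, so that is the treewidth.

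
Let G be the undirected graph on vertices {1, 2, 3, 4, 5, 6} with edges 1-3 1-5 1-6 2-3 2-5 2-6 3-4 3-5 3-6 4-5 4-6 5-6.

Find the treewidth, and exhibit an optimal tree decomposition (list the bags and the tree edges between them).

Each bag holds 4 vertices, so the decomposition has width 3, which upper-bounds the treewidth. For the lower bound, the 4 vertices {1, 3, 5, 6} are pairwise adjacent, and any tree decomposition puts a clique entirely inside one bag — forcing width ≥ 3. Combining the bounds, tw(G) = 3.

Treewidth 3.
One such decomposition:
Bags: B1 = {2, 3, 5, 6}  B2 = {3, 4, 5, 6}  B3 = {1, 3, 5, 6}
Tree: B1–B2, B2–B3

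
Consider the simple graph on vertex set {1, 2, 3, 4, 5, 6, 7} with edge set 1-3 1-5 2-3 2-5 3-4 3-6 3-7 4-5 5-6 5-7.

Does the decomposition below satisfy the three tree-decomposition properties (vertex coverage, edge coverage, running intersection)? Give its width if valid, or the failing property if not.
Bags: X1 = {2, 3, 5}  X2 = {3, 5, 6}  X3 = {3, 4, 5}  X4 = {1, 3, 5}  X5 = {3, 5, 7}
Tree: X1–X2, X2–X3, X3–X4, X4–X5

Vertex coverage: the bags together contain {1, 2, 3, 4, 5, 6, 7}, the full vertex set. Edge coverage: each edge of G has both endpoints in at least one bag. Running intersection: for every vertex, the bags containing it form a connected subtree. All three properties hold, so this is a valid tree decomposition of width max|bag| − 1 = 2, and hence tw(G) ≤ 2.

Yes; width 2.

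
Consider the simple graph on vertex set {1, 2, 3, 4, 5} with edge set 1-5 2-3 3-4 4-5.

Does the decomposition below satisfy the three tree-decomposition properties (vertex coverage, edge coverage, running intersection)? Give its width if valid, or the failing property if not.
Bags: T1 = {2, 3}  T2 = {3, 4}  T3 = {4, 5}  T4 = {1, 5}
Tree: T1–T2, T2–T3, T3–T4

Yes; width 1.

Checking the three conditions: (i) the bags cover all of {1, 2, 3, 4, 5}; (ii) for each edge, some bag contains both endpoints; (iii) the bags containing any fixed vertex form a subtree. All hold, so the decomposition is valid with width 2 − 1 = 1.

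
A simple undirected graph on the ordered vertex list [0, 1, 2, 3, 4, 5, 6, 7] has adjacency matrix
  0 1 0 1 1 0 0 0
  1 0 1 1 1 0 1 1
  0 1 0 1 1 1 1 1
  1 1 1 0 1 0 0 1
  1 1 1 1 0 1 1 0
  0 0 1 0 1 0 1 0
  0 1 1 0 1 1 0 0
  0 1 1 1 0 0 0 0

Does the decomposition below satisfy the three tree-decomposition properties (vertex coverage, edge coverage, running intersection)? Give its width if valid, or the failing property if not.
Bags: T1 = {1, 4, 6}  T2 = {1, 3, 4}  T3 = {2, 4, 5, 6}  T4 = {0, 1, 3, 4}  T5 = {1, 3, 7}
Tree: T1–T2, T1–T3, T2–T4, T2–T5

A tree decomposition must satisfy three properties: every vertex lies in some bag; for every edge, both endpoints lie together in some bag; and for every vertex, the bags containing it form a connected subtree. Here edge (2,1) lies in no bag, so the decomposition is invalid.

No — edge (2,1) lies in no bag.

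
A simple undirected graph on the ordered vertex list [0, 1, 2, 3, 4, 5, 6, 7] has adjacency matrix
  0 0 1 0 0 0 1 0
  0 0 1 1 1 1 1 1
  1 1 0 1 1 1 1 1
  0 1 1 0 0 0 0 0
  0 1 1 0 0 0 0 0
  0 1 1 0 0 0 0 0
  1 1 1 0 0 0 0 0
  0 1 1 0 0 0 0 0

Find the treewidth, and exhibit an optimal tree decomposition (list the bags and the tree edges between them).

Treewidth 2.
One optimal decomposition is:
Bags: B1 = {1, 2, 5}  B2 = {1, 2, 6}  B3 = {0, 2, 6}  B4 = {1, 2, 7}  B5 = {1, 2, 3}  B6 = {1, 2, 4}
Tree: B1–B2, B2–B3, B2–B4, B4–B5, B2–B6

The largest bag has 3 vertices, giving width 2; this decomposition certifies tw(G) ≤ 2. On the other hand G contains the 3-clique {0, 2, 6}. A clique must lie in a single bag of any decomposition, so no decomposition can have width below 2. The upper and lower bounds meet at 2, so that is the treewidth.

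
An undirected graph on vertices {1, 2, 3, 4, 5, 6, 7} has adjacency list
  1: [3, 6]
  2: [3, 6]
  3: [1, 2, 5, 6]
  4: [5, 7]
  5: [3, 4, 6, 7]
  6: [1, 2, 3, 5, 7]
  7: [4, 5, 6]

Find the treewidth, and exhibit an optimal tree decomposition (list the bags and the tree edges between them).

Each bag holds 3 vertices, so the decomposition has width 2, which upper-bounds the treewidth. For the lower bound, the 3 vertices {4, 5, 7} are pairwise adjacent, and any tree decomposition puts a clique entirely inside one bag — forcing width ≥ 2. Therefore the treewidth is 2.

Treewidth 2.
One such decomposition:
Bags: B1 = {3, 5, 6}  B2 = {5, 6, 7}  B3 = {2, 3, 6}  B4 = {1, 3, 6}  B5 = {4, 5, 7}
Tree: B1–B2, B1–B3, B1–B4, B2–B5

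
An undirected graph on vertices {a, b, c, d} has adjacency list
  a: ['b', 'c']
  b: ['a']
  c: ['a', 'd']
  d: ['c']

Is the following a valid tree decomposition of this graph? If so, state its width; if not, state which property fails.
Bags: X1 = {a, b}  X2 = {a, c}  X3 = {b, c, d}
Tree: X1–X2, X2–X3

No — bags containing vertex b are not connected in the tree.

A tree decomposition must satisfy three properties: every vertex lies in some bag; for every edge, both endpoints lie together in some bag; and for every vertex, the bags containing it form a connected subtree. Here bags containing vertex b are not connected in the tree, so the decomposition is invalid.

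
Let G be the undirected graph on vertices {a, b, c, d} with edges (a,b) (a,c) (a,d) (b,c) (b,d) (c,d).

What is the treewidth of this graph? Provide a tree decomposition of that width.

With just one bag of size 4, the width is 4 − 1 = 3, so tw(G) ≤ 3. For the lower bound, the 4 vertices {a, b, c, d} are pairwise adjacent, and any tree decomposition puts a clique entirely inside one bag — forcing width ≥ 3. The upper and lower bounds meet at 3, so that is the treewidth.

Treewidth 3.
One such decomposition:
Bags: B1 = {a, b, c, d}
Tree: (single bag)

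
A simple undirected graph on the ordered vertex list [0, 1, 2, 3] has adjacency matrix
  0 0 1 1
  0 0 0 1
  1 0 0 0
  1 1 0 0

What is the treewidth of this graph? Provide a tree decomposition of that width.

Treewidth 1.
One optimal decomposition is:
Bags: B1 = {1, 3}  B2 = {0, 3}  B3 = {0, 2}
Tree: B1–B2, B2–B3

Each bag holds 2 vertices, so the decomposition has width 1, which upper-bounds the treewidth. Any graph with an edge has treewidth ≥ 1, and G has the edge 1–3. The upper and lower bounds meet at 1, so that is the treewidth.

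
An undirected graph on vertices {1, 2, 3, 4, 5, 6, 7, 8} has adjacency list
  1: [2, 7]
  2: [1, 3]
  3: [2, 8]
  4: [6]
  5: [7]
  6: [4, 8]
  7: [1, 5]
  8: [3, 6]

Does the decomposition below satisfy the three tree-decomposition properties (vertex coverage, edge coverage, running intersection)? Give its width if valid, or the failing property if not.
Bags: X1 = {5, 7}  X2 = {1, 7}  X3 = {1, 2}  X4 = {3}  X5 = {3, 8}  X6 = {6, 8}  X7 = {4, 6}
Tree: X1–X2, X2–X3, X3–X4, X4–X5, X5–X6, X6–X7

A tree decomposition must satisfy three properties: every vertex lies in some bag; for every edge, both endpoints lie together in some bag; and for every vertex, the bags containing it form a connected subtree. Here edge (2,3) lies in no bag, so the decomposition is invalid.

No — edge (2,3) lies in no bag.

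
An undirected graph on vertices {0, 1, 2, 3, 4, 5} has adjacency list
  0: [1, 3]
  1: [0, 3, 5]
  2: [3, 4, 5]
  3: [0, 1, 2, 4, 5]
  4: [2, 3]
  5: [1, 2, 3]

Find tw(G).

2

A width-2 tree decomposition is:
Bags: B1 = {2, 3, 5}  B2 = {1, 3, 5}  B3 = {0, 1, 3}  B4 = {2, 3, 4}
Tree: B1–B2, B2–B3, B1–B4
Each bag holds 3 vertices, so the decomposition has width 2, which upper-bounds the treewidth. On the other hand G contains the 3-clique {0, 1, 3}. A clique must lie in a single bag of any decomposition, so no decomposition can have width below 2. The upper and lower bounds meet at 2, so that is the treewidth.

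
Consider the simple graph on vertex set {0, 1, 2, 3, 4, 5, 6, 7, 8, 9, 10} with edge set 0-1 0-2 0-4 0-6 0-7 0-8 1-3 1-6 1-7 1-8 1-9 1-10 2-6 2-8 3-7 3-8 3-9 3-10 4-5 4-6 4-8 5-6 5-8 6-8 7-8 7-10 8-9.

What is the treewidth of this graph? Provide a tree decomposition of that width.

Each bag holds 4 vertices, so the decomposition has width 3, which upper-bounds the treewidth. For the lower bound, the 4 vertices {0, 1, 6, 8} are pairwise adjacent, and any tree decomposition puts a clique entirely inside one bag — forcing width ≥ 3. Therefore the treewidth is 3.

Treewidth 3.
One optimal decomposition is:
Bags: B1 = {0, 1, 6, 8}  B2 = {0, 4, 6, 8}  B3 = {0, 2, 6, 8}  B4 = {0, 1, 7, 8}  B5 = {1, 3, 7, 8}  B6 = {1, 3, 7, 10}  B7 = {4, 5, 6, 8}  B8 = {1, 3, 8, 9}
Tree: B1–B2, B2–B3, B1–B4, B4–B5, B5–B6, B2–B7, B5–B8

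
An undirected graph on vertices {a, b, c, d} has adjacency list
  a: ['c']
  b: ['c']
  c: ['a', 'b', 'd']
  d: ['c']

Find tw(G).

A width-1 tree decomposition is:
Bags: B1 = {c, d}  B2 = {b, c}  B3 = {a, c}
Tree: B1–B2, B1–B3
Every bag has size at most 2, so the width is 2 − 1 = 1 and tw(G) ≤ 1. Since G has at least one edge (e.g. d–c), it is not an edgeless graph, so tw(G) ≥ 1. Therefore the treewidth is 1.

1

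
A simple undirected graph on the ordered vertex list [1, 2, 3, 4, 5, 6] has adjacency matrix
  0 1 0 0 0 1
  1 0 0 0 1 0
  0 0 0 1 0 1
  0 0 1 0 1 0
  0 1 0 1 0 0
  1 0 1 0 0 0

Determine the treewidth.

2

A width-2 tree decomposition is:
Bags: B1 = {2, 4, 5}  B2 = {2, 3, 4}  B3 = {2, 3, 6}  B4 = {1, 2, 6}
Tree: B1–B2, B2–B3, B3–B4
Each bag holds 3 vertices, so the decomposition has width 2, which upper-bounds the treewidth. For the lower bound, G contains the cycle 2–5–4–3–6–1–2, so G is not a forest; only forests have treewidth ≤ 1, hence tw(G) ≥ 2. The upper and lower bounds meet at 2, so that is the treewidth.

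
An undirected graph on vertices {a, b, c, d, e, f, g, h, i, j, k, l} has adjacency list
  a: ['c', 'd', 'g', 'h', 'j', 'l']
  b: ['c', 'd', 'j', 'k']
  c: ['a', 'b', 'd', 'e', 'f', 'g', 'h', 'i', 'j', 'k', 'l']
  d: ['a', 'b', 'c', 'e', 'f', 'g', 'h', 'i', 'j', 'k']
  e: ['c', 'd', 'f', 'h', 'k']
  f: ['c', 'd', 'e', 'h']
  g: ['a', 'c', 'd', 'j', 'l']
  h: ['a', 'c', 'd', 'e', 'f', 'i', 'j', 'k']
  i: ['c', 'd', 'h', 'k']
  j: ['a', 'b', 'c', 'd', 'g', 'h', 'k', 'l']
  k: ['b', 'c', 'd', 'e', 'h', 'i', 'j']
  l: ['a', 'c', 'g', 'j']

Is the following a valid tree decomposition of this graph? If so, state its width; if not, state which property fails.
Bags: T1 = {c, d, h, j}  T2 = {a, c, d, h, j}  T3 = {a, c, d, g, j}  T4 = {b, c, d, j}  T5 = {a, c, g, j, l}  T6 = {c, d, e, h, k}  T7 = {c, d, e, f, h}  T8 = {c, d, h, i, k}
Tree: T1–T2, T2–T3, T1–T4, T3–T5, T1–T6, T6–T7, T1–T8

A tree decomposition must satisfy three properties: every vertex lies in some bag; for every edge, both endpoints lie together in some bag; and for every vertex, the bags containing it form a connected subtree. Here edge (k,j) lies in no bag, so the decomposition is invalid.

No — edge (k,j) lies in no bag.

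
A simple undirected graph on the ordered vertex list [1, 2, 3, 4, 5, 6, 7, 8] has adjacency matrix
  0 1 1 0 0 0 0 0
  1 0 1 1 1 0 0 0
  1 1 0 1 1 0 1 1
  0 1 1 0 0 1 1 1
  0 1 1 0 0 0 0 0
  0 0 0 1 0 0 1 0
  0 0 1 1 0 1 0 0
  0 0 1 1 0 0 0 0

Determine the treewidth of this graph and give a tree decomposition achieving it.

Every bag has size at most 3, so the width is 3 − 1 = 2 and tw(G) ≤ 2. For the lower bound, the 3 vertices {3, 4, 8} are pairwise adjacent, and any tree decomposition puts a clique entirely inside one bag — forcing width ≥ 2. The upper and lower bounds meet at 2, so that is the treewidth.

Treewidth 2.
One optimal decomposition is:
Bags: B1 = {2, 3, 4}  B2 = {3, 4, 7}  B3 = {2, 3, 5}  B4 = {3, 4, 8}  B5 = {1, 2, 3}  B6 = {4, 6, 7}
Tree: B1–B2, B1–B3, B2–B4, B1–B5, B2–B6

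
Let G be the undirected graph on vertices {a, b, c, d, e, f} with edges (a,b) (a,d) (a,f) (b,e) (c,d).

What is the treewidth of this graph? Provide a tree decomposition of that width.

Treewidth 1.
One optimal decomposition is:
Bags: B1 = {a, d}  B2 = {c, d}  B3 = {a, f}  B4 = {a, b}  B5 = {b, e}
Tree: B1–B2, B1–B3, B3–B4, B4–B5

Each bag holds 2 vertices, so the decomposition has width 1, which upper-bounds the treewidth. Any graph with an edge has treewidth ≥ 1, and G has the edge d–a. Hence tw(G) = 1 exactly.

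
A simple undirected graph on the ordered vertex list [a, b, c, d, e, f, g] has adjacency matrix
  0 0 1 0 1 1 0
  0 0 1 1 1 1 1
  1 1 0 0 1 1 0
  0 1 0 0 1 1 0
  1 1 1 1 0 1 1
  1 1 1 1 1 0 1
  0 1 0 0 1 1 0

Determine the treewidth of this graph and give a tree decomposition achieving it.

Treewidth 3.
One optimal decomposition is:
Bags: B1 = {b, c, e, f}  B2 = {a, c, e, f}  B3 = {b, d, e, f}  B4 = {b, e, f, g}
Tree: B1–B2, B1–B3, B1–B4

The largest bag has 4 vertices, giving width 3; this decomposition certifies tw(G) ≤ 3. Conversely, {a, c, e, f} is a clique of size 4, and the vertices of any clique must share a bag in every tree decomposition; so some bag has ≥ 4 vertices and tw(G) ≥ 3. Hence tw(G) = 3 exactly.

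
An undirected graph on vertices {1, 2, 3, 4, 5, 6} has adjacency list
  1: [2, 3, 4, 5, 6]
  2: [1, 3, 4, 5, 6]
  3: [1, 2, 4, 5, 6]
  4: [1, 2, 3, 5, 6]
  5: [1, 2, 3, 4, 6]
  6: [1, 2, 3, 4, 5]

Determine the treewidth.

5

A width-5 tree decomposition is:
Bags: B1 = {1, 2, 3, 4, 5, 6}
Tree: (single bag)
With just one bag of size 6, the width is 6 − 1 = 5, so tw(G) ≤ 5. Conversely, {1, 2, 3, 4, 5, 6} is a clique of size 6, and the vertices of any clique must share a bag in every tree decomposition; so some bag has ≥ 6 vertices and tw(G) ≥ 5. Combining the bounds, tw(G) = 5.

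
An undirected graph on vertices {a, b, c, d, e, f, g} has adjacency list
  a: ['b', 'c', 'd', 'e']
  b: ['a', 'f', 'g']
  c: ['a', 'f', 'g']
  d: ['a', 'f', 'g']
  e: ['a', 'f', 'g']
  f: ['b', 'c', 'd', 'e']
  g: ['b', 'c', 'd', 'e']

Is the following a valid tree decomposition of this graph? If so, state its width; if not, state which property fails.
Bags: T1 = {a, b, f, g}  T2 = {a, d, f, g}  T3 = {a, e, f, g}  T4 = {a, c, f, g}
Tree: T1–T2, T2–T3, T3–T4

Yes; width 3.

Every vertex of G appears in some bag (union = {a, b, c, d, e, f, g}); every edge is covered by a bag; and for each vertex v the set of bags containing v is connected in the bag tree. The decomposition is therefore valid. The largest bag has 4 vertices, so the width is 3.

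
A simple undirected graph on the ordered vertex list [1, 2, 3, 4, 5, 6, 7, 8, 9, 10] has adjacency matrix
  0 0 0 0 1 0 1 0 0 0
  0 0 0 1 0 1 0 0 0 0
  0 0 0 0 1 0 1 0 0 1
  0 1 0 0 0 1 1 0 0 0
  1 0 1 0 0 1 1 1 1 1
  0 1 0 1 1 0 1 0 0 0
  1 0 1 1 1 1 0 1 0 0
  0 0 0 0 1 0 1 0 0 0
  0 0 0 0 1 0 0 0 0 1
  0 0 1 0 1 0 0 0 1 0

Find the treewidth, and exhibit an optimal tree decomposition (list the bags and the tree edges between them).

Each bag holds 3 vertices, so the decomposition has width 2, which upper-bounds the treewidth. On the other hand G contains the 3-clique {2, 4, 6}. A clique must lie in a single bag of any decomposition, so no decomposition can have width below 2. Therefore the treewidth is 2.

Treewidth 2.
One optimal decomposition is:
Bags: B1 = {5, 6, 7}  B2 = {3, 5, 7}  B3 = {4, 6, 7}  B4 = {2, 4, 6}  B5 = {5, 7, 8}  B6 = {1, 5, 7}  B7 = {3, 5, 10}  B8 = {5, 9, 10}
Tree: B1–B2, B1–B3, B3–B4, B1–B5, B2–B6, B2–B7, B7–B8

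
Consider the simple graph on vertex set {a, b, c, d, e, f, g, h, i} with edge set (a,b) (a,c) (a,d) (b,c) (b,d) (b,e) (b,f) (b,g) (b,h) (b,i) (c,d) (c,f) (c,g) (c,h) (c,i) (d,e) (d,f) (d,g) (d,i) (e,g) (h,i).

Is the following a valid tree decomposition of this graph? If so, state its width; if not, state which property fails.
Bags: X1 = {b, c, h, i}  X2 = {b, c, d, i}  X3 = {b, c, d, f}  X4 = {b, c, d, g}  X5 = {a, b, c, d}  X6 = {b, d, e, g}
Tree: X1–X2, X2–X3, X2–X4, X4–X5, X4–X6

Yes; width 3.

Vertex coverage: the bags together contain {a, b, c, d, e, f, g, h, i}, the full vertex set. Edge coverage: each edge of G has both endpoints in at least one bag. Running intersection: for every vertex, the bags containing it form a connected subtree. All three properties hold, so this is a valid tree decomposition of width max|bag| − 1 = 3, and hence tw(G) ≤ 3.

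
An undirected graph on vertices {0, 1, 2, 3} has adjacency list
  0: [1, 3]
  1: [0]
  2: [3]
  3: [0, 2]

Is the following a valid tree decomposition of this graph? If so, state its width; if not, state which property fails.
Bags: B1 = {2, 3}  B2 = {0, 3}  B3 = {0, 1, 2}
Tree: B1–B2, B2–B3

A tree decomposition must satisfy three properties: every vertex lies in some bag; for every edge, both endpoints lie together in some bag; and for every vertex, the bags containing it form a connected subtree. Here bags containing vertex 2 are not connected in the tree, so the decomposition is invalid.

No — bags containing vertex 2 are not connected in the tree.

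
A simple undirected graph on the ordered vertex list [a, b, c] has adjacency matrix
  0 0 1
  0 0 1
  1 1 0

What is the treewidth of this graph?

A width-1 tree decomposition is:
Bags: B1 = {a, c}  B2 = {b, c}
Tree: B1–B2
Each bag holds 2 vertices, so the decomposition has width 1, which upper-bounds the treewidth. Since G has at least one edge (e.g. a–c), it is not an edgeless graph, so tw(G) ≥ 1. Hence tw(G) = 1 exactly.

1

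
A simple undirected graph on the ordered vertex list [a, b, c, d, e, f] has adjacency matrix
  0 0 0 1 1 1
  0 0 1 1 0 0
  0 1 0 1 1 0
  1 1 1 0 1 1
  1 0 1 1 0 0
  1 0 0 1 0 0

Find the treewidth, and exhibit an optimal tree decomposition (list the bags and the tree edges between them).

The largest bag has 3 vertices, giving width 2; this decomposition certifies tw(G) ≤ 2. Conversely, {a, d, e} is a clique of size 3, and the vertices of any clique must share a bag in every tree decomposition; so some bag has ≥ 3 vertices and tw(G) ≥ 2. Hence tw(G) = 2 exactly.

Treewidth 2.
One optimal decomposition is:
Bags: B1 = {a, d, e}  B2 = {c, d, e}  B3 = {b, c, d}  B4 = {a, d, f}
Tree: B1–B2, B2–B3, B1–B4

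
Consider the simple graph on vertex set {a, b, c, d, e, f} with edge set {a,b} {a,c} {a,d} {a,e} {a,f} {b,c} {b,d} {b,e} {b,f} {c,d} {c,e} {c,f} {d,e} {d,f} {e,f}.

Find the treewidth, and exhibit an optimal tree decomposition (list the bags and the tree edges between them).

With just one bag of size 6, the width is 6 − 1 = 5, so tw(G) ≤ 5. For the lower bound, the 6 vertices {a, b, c, d, e, f} are pairwise adjacent, and any tree decomposition puts a clique entirely inside one bag — forcing width ≥ 5. Therefore the treewidth is 5.

Treewidth 5.
One such decomposition:
Bags: B1 = {a, b, c, d, e, f}
Tree: (single bag)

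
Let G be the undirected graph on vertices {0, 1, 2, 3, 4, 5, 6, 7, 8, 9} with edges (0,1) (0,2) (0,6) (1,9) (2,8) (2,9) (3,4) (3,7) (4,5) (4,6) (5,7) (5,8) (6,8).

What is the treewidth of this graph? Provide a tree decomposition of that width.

The largest bag has 3 vertices, giving width 2; this decomposition certifies tw(G) ≤ 2. For the lower bound, G contains the cycle 3–7–5–4–3, so G is not a forest; only forests have treewidth ≤ 1, hence tw(G) ≥ 2. Therefore the treewidth is 2.

Treewidth 2.
Bags: B1 = {3, 4, 7}  B2 = {4, 5, 7}  B3 = {4, 5, 6}  B4 = {5, 6, 8}  B5 = {0, 6, 8}  B6 = {0, 2, 8}  B7 = {0, 1, 2}  B8 = {1, 2, 9}
Tree: B1–B2, B2–B3, B3–B4, B4–B5, B5–B6, B6–B7, B7–B8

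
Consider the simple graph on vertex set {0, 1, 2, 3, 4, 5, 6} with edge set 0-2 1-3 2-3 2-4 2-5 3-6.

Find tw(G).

1

A width-1 tree decomposition is:
Bags: B1 = {0, 2}  B2 = {2, 3}  B3 = {2, 5}  B4 = {3, 6}  B5 = {2, 4}  B6 = {1, 3}
Tree: B1–B2, B1–B3, B2–B4, B2–B5, B2–B6
Each bag holds 2 vertices, so the decomposition has width 1, which upper-bounds the treewidth. G has an edge, so its treewidth is at least 1. Combining the bounds, tw(G) = 1.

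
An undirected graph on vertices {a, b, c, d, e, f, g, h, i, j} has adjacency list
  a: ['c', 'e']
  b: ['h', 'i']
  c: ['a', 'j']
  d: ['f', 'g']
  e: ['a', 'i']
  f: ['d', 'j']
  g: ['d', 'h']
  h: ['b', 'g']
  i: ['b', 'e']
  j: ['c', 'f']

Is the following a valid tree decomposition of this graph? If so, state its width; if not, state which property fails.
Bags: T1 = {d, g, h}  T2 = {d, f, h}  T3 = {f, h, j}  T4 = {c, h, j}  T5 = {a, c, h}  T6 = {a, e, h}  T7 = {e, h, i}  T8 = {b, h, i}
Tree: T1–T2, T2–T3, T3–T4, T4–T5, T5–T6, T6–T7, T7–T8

Vertex coverage: the bags together contain {a, b, c, d, e, f, g, h, i, j}, the full vertex set. Edge coverage: each edge of G has both endpoints in at least one bag. Running intersection: for every vertex, the bags containing it form a connected subtree. All three properties hold, so this is a valid tree decomposition of width max|bag| − 1 = 2, and hence tw(G) ≤ 2.

Yes; width 2.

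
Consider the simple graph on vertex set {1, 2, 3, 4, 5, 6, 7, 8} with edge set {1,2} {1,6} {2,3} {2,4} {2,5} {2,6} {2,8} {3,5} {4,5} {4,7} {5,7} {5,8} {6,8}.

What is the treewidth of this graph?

2

A width-2 tree decomposition is:
Bags: B1 = {4, 5, 7}  B2 = {2, 4, 5}  B3 = {2, 5, 8}  B4 = {2, 6, 8}  B5 = {1, 2, 6}  B6 = {2, 3, 5}
Tree: B1–B2, B2–B3, B3–B4, B4–B5, B3–B6
The largest bag has 3 vertices, giving width 2; this decomposition certifies tw(G) ≤ 2. For the lower bound, the 3 vertices {1, 2, 6} are pairwise adjacent, and any tree decomposition puts a clique entirely inside one bag — forcing width ≥ 2. Combining the bounds, tw(G) = 2.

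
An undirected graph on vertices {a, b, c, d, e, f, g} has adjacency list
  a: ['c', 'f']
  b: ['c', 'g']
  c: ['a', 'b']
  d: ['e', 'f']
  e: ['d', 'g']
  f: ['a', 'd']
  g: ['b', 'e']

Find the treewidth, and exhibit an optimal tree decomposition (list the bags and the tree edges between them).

Every bag has size at most 3, so the width is 3 − 1 = 2 and tw(G) ≤ 2. The edges b–c–a–f–d–e–g–b form a cycle, so G is not a tree and its treewidth is at least 2. Hence tw(G) = 2 exactly.

Treewidth 2.
One optimal decomposition is:
Bags: B1 = {a, b, c}  B2 = {a, b, f}  B3 = {b, d, f}  B4 = {b, d, e}  B5 = {b, e, g}
Tree: B1–B2, B2–B3, B3–B4, B4–B5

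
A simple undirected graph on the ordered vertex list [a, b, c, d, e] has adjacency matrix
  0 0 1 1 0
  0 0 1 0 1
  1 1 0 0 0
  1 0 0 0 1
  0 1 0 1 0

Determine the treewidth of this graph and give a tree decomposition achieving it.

Every bag has size at most 3, so the width is 3 − 1 = 2 and tw(G) ≤ 2. For the lower bound, G contains the cycle b–c–a–d–e–b, so G is not a forest; only forests have treewidth ≤ 1, hence tw(G) ≥ 2. Therefore the treewidth is 2.

Treewidth 2.
One optimal decomposition is:
Bags: B1 = {a, b, c}  B2 = {a, b, d}  B3 = {b, d, e}
Tree: B1–B2, B2–B3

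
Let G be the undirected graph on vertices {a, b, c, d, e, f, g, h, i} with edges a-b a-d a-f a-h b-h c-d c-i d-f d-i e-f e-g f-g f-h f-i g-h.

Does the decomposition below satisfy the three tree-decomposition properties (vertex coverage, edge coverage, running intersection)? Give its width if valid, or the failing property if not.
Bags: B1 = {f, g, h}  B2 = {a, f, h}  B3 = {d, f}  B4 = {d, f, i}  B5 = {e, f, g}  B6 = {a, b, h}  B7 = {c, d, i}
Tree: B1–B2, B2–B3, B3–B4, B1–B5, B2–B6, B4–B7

No — edge (a,d) lies in no bag.

A tree decomposition must satisfy three properties: every vertex lies in some bag; for every edge, both endpoints lie together in some bag; and for every vertex, the bags containing it form a connected subtree. Here edge (a,d) lies in no bag, so the decomposition is invalid.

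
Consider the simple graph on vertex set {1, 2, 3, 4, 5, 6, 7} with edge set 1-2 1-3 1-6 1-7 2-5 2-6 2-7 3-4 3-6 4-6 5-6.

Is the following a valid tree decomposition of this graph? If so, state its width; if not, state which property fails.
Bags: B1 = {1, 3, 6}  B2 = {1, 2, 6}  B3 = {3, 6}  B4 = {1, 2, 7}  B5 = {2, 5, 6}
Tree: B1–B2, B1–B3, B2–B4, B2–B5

No — vertex 4 appears in no bag.

A tree decomposition must satisfy three properties: every vertex lies in some bag; for every edge, both endpoints lie together in some bag; and for every vertex, the bags containing it form a connected subtree. Here vertex 4 appears in no bag, so the decomposition is invalid.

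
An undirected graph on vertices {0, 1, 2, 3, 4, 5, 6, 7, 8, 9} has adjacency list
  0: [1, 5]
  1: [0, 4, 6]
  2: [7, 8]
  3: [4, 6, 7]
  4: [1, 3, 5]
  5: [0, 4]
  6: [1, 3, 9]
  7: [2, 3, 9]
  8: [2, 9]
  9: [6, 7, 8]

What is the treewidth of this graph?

A width-2 tree decomposition is:
Bags: B1 = {0, 4, 5}  B2 = {0, 1, 4}  B3 = {1, 3, 4}  B4 = {1, 3, 6}  B5 = {3, 6, 7}  B6 = {6, 7, 9}  B7 = {2, 7, 9}  B8 = {2, 8, 9}
Tree: B1–B2, B2–B3, B3–B4, B4–B5, B5–B6, B6–B7, B7–B8
Each bag holds 3 vertices, so the decomposition has width 2, which upper-bounds the treewidth. The edges 5–0–1–4–5 form a cycle, so G is not a tree and its treewidth is at least 2. The upper and lower bounds meet at 2, so that is the treewidth.

2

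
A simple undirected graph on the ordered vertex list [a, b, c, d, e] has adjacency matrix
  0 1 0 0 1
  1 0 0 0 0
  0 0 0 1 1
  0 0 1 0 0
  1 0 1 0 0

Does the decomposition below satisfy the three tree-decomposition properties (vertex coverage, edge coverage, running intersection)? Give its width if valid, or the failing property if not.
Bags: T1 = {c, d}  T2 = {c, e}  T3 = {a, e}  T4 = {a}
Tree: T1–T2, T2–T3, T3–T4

A tree decomposition must satisfy three properties: every vertex lies in some bag; for every edge, both endpoints lie together in some bag; and for every vertex, the bags containing it form a connected subtree. Here vertex b appears in no bag, so the decomposition is invalid.

No — vertex b appears in no bag.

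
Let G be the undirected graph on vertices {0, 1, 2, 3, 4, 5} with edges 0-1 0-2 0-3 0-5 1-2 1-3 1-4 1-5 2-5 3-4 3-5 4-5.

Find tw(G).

A width-3 tree decomposition is:
Bags: B1 = {0, 1, 3, 5}  B2 = {1, 3, 4, 5}  B3 = {0, 1, 2, 5}
Tree: B1–B2, B1–B3
Every bag has size at most 4, so the width is 4 − 1 = 3 and tw(G) ≤ 3. Conversely, {0, 1, 2, 5} is a clique of size 4, and the vertices of any clique must share a bag in every tree decomposition; so some bag has ≥ 4 vertices and tw(G) ≥ 3. Therefore the treewidth is 3.

3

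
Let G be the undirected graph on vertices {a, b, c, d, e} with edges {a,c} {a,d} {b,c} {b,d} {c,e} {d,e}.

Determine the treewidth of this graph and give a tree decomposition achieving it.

The largest bag has 3 vertices, giving width 2; this decomposition certifies tw(G) ≤ 2. The edges a–d–e–c–a form a cycle, so G is not a tree and its treewidth is at least 2. Therefore the treewidth is 2.

Treewidth 2.
One such decomposition:
Bags: B1 = {a, c, d}  B2 = {c, d, e}  B3 = {b, c, d}
Tree: B1–B2, B2–B3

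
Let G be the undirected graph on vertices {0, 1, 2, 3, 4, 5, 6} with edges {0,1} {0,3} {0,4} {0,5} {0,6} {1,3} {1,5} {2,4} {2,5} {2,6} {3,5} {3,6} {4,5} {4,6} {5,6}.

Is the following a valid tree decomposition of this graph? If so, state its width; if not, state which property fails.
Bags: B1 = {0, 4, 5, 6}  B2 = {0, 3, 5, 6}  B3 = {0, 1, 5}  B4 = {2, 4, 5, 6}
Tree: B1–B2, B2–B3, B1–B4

No — edge (3,1) lies in no bag.

A tree decomposition must satisfy three properties: every vertex lies in some bag; for every edge, both endpoints lie together in some bag; and for every vertex, the bags containing it form a connected subtree. Here edge (3,1) lies in no bag, so the decomposition is invalid.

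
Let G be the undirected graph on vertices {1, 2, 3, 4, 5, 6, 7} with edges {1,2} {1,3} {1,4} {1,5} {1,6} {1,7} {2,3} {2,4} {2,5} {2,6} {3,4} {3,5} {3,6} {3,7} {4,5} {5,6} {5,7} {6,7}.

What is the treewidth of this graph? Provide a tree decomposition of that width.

Treewidth 4.
Bags: B1 = {1, 2, 3, 4, 5}  B2 = {1, 2, 3, 5, 6}  B3 = {1, 3, 5, 6, 7}
Tree: B1–B2, B2–B3

Every bag has size at most 5, so the width is 5 − 1 = 4 and tw(G) ≤ 4. For the lower bound, the 5 vertices {1, 2, 3, 4, 5} are pairwise adjacent, and any tree decomposition puts a clique entirely inside one bag — forcing width ≥ 4. Therefore the treewidth is 4.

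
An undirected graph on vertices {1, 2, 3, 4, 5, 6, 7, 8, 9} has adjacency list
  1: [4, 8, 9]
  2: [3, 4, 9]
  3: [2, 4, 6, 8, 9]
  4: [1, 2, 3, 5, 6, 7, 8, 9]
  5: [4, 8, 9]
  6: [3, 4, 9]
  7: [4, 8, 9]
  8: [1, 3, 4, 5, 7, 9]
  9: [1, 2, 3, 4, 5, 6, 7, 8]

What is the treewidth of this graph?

A width-3 tree decomposition is:
Bags: B1 = {2, 3, 4, 9}  B2 = {3, 4, 8, 9}  B3 = {4, 5, 8, 9}  B4 = {3, 4, 6, 9}  B5 = {4, 7, 8, 9}  B6 = {1, 4, 8, 9}
Tree: B1–B2, B2–B3, B1–B4, B3–B5, B2–B6
Each bag holds 4 vertices, so the decomposition has width 3, which upper-bounds the treewidth. On the other hand G contains the 4-clique {1, 4, 8, 9}. A clique must lie in a single bag of any decomposition, so no decomposition can have width below 3. Hence tw(G) = 3 exactly.

3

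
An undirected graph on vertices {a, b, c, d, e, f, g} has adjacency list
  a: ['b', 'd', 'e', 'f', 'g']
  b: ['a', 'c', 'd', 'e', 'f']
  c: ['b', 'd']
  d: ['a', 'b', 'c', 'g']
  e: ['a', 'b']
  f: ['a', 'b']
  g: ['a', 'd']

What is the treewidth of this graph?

A width-2 tree decomposition is:
Bags: B1 = {a, b, d}  B2 = {a, b, e}  B3 = {b, c, d}  B4 = {a, d, g}  B5 = {a, b, f}
Tree: B1–B2, B1–B3, B1–B4, B1–B5
Each bag holds 3 vertices, so the decomposition has width 2, which upper-bounds the treewidth. For the lower bound, the 3 vertices {b, c, d} are pairwise adjacent, and any tree decomposition puts a clique entirely inside one bag — forcing width ≥ 2. Combining the bounds, tw(G) = 2.

2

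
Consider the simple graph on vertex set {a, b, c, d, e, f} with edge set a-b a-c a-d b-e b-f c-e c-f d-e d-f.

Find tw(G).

A width-3 tree decomposition is:
Bags: B1 = {a, b, c, d}  B2 = {b, c, d, f}  B3 = {b, c, d, e}
Tree: B1–B2, B2–B3
Each bag holds 4 vertices, so the decomposition has width 3, which upper-bounds the treewidth. For the lower bound: the 4 vertex sets {a,d}, {c,f}, {b}, {e} are disjoint, each induces a connected subgraph, and every pair is joined by at least one edge of G. Contracting each set to a single vertex therefore yields K_{4} as a minor, and since treewidth is minor-monotone, tw(G) ≥ tw(K_{4}) = 3. The upper and lower bounds meet at 3, so that is the treewidth.

3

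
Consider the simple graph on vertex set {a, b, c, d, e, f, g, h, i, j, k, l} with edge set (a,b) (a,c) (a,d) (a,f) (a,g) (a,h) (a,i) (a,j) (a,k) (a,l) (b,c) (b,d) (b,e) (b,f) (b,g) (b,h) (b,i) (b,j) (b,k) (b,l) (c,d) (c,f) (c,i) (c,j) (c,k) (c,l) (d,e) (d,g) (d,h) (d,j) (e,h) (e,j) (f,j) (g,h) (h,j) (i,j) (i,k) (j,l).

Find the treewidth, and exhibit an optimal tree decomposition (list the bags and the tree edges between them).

The largest bag has 5 vertices, giving width 4; this decomposition certifies tw(G) ≤ 4. For the lower bound, the 5 vertices {b, d, e, h, j} are pairwise adjacent, and any tree decomposition puts a clique entirely inside one bag — forcing width ≥ 4. The upper and lower bounds meet at 4, so that is the treewidth.

Treewidth 4.
One optimal decomposition is:
Bags: B1 = {a, b, c, i, k}  B2 = {a, b, c, i, j}  B3 = {a, b, c, f, j}  B4 = {a, b, c, d, j}  B5 = {a, b, c, j, l}  B6 = {a, b, d, h, j}  B7 = {a, b, d, g, h}  B8 = {b, d, e, h, j}
Tree: B1–B2, B2–B3, B2–B4, B2–B5, B4–B6, B6–B7, B6–B8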